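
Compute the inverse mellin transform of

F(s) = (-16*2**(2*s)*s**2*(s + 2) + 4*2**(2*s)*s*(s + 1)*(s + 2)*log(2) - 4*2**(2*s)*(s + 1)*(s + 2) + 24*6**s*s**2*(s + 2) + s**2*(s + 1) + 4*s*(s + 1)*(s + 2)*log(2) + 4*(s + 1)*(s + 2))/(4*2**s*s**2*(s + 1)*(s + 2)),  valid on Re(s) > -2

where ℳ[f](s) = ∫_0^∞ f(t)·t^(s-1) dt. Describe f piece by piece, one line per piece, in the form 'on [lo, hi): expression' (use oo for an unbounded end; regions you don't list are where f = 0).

on [0, 1/2): t**2
on [1/2, 2): log(t)
on [2, 3): 2*t

f breaks at 1/2, 2 into 3 integrals to sum
piece [0, 1/2): integrate t**2 against the kernel
between 1/2 and 2 the integrand is log(t)·t^(s-1)
piece [2, 3): integrate 2*t against the kernel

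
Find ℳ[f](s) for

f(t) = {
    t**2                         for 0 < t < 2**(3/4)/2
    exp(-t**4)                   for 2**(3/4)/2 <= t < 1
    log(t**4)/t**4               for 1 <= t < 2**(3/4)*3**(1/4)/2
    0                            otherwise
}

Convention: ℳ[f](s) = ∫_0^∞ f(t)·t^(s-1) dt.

(2**(3/4)/2)**s*(3*2**(s/4)*(s + 2)*(s**2 - 8*s + 16)*uppergamma(s/4, 1/2) - 3*2**(s/4)*(s + 2)*(s**2 - 8*s + 16)*uppergamma(s/4, 1) + 48*2**(s/4)*(s + 2) + 3**(s/4)*s*(s + 2)*(-8*log(2) + 8*log(3)) - 32*3**(s/4)*(s + 2) + 3**(s/4)*(s + 2)*(-32*log(3) + 32*log(2)) + 6*sqrt(2)*(s**2 - 8*s + 16))/(12*(s + 2)*(s**2 - 8*s + 16))
  Re(s) > -2

strip the power substitution: t on [0, sqrt(2)/2); exp(-t**2) on [sqrt(2)/2, 1); log(t**2)/t**2 on [1, sqrt(6)/2)
remove the power substitution first: sqrt(t) on [0, 1/2); exp(-t) on [1/2, 1); log(t)/t on [1, 3/2)
slice at 2**(3/4)/2, 1, transform all 3 pieces, and sum them
∫ t**2·t^(s-1) over [0, 2**(3/4)/2)
piece [2**(3/4)/2, 1): integrate exp(-t**4) against the kernel
on [1, 2**(3/4)*3**(1/4)/2) integrate f = log(t**4)/t**4 against the kernel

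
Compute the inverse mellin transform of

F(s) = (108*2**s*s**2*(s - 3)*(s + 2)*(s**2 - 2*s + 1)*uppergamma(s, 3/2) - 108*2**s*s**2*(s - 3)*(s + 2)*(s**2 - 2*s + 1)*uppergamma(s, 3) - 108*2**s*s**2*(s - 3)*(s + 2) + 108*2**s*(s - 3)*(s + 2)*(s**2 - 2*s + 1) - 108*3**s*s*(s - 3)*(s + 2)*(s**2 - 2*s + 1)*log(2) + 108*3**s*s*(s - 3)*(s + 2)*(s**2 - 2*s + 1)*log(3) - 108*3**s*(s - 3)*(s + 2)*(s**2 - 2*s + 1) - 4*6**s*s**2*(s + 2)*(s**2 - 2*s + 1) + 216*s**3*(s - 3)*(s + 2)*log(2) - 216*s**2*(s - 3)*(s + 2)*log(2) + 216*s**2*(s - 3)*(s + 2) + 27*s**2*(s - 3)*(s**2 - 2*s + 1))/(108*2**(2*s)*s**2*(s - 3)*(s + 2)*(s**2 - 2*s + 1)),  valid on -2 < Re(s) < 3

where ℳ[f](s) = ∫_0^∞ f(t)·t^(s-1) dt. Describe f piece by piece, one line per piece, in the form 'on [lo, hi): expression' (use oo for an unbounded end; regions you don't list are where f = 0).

on [0, 1/4): 4*t**2
on [1/4, 1/2): log(2*t)/(2*t)
on [1/2, 3/4): log(2*t)
on [3/4, 3/2): exp(-2*t)
on [3/2, oo): 1/(8*t**3)

reversing the common scale on t: t**2 on [0, 1/2); log(t)/t on [1/2, 1); log(t) on [1, 3/2); …
integrate the 5 segments split at 1/4, 1/2, 3/4, 3/2, then add the results
segment [0, 1/4) carries 4*t**2; integrate it
for t in [1/4, 1/2): the term is ∫ log(2*t)/(2*t)·t^(s-1)
between 1/2 and 3/4 the integrand is log(2*t)·t^(s-1)
on [3/4, 3/2): add ∫ exp(-2*t)·t^(s-1) dt
piece [3/2, ∞): integrate 1/(8*t**3) against the kernel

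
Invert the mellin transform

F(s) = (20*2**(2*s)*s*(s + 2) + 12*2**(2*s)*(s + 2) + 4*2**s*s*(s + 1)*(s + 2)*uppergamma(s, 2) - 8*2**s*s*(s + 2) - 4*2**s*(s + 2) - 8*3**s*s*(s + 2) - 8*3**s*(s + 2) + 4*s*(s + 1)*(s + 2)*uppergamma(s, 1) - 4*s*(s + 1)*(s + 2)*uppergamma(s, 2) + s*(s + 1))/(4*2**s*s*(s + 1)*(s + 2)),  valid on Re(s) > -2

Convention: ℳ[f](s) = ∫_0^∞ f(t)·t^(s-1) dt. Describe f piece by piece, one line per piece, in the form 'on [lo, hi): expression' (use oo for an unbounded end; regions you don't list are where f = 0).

on [0, 1/2): t**2
on [1/2, 1): exp(-2*t)
on [1, 3/2): t + 1
on [3/2, 2): t + 3
on [2, oo): exp(-t)

linearity at 1/2, 1, 3/2, 2 turns ℳ[f](s) into 5 summed integrals
segment 0 to 1/2 holds t**2; add its integral
the [1/2, 1) slice contributes ∫ exp(-2*t)·t^(s-1) dt
segment 1 to 3/2 holds (t + 1); add its integral
on [3/2, 2) integrate f = (t + 3) against the kernel
[2, ∞) adds the kernel integral of exp(-t)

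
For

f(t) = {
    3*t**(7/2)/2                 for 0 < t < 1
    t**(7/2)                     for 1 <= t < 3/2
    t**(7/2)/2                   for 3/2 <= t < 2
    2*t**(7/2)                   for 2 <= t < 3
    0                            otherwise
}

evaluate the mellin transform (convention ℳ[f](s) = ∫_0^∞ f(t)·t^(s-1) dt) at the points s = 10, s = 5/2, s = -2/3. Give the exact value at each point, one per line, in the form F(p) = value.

cuts at 1, 3/2, 2: linearity sums the 4 kernel integrals
between 0 and 1 the integrand is 3*t**(7/2)/2·t^(s-1)
on [1, 3/2) integrate f = t**(7/2) against the kernel
the [3/2, 2) slice contributes ∫ t**(7/2)/2·t^(s-1) dt
segment [2, 3) carries 2*t**(7/2); integrate it

F(10) = -8192*sqrt(2)/9 + 1/27 + 59049*sqrt(6)/16384 + 236196*sqrt(3)
F(5/2) = 175129/768
F(-2/3) = -36*2**(5/6)/17 + 3/17 + 27*2**(1/6)*3**(5/6)/136 + 108*3**(5/6)/17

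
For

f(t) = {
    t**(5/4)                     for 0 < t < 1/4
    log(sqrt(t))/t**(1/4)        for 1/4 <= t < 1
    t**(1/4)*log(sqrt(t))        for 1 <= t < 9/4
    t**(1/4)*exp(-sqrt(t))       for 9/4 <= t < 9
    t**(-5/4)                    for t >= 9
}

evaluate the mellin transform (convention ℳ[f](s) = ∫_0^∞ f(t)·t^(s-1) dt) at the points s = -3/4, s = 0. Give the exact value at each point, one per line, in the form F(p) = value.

F(-3/4) = -8*log(2)/3 - 4*log(3)/3 - 2*expint(2, 3)/3 + 4*expint(2, 3/2)/3 + 257/81
F(0) = -4*sqrt(6) + log(2**(-4*sqrt(2) - 2*sqrt(6))*3**(2*sqrt(6))) - 2*sqrt(pi)*erfc(sqrt(3)) + 4*sqrt(3)/135 + 2*sqrt(pi)*erfc(sqrt(6)/2) + 81*sqrt(2)/10

back out the power substitution: t**(5/2) on [0, 1/2); log(t)/sqrt(t) on [1/2, 1); sqrt(t)*log(t) on [1, 3/2); …
remove the shared t-power first: t**2 on [0, 1/2); log(t)/t on [1/2, 1); log(t) on [1, 3/2); …
decompose at 1/4, 1, 9/4, 9; ℳ[f](s) sums the 5 pieces' integrals
segment [0, 1/4) carries t**(5/4); integrate it
piece [1/4, 1): integrate log(sqrt(t))/t**(1/4) against the kernel
∫ over [1, 9/4) of t**(1/4)*log(sqrt(t))·t^(s-1) joins the sum
for t in [9/4, 9): the term is ∫ t**(1/4)*exp(-sqrt(t))·t^(s-1)
segment 9 to ∞ holds t**(-5/4); add its integral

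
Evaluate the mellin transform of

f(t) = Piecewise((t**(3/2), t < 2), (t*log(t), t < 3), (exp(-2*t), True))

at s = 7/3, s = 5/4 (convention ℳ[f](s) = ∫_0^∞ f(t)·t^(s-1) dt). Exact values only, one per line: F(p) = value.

F(7/3) = -243*3**(1/3)/100 - 12*2**(1/3)*log(2)/5 + 2**(2/3)*uppergamma(7/3, 6)/8 + 18*2**(1/3)/25 + 48*2**(5/6)/23 + 81*3**(1/3)*log(3)/10
F(5/4) = -16*3**(1/4)/9 + 2**(3/4)*uppergamma(5/4, 6)/4 + 64*2**(1/4)/81 + 16*2**(3/4)/11 + log(3**(4*3**(1/4))/2**(16*2**(1/4)/9))

integrate the 3 segments split at 2, 3, then add the results
on [0, 2): add ∫ t**(3/2)·t^(s-1) dt
piece [2, 3): integrate t*log(t) against the kernel
the [3, ∞) slice contributes ∫ exp(-2*t)·t^(s-1) dt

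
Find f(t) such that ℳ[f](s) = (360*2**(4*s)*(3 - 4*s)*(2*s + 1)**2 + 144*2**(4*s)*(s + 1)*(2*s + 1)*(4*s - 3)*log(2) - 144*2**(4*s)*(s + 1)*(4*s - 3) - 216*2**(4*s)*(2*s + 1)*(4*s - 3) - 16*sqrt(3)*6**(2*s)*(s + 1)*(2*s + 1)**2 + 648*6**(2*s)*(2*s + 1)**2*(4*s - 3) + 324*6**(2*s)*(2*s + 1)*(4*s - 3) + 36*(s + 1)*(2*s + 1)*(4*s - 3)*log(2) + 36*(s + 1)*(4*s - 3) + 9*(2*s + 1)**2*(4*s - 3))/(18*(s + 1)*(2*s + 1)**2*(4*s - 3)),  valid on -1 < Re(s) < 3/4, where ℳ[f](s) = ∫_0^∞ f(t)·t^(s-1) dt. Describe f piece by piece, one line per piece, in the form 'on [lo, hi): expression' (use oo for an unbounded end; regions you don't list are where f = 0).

reversing the shared t-power: sqrt(t)/2 on [0, 1); log(sqrt(t)/2) on [1, 16); sqrt(t)/2 + 3 on [16, 36); …
reversing the power substitution: t/2 on [0, 1); log(t/2) on [1, 4); t/2 + 3 on [4, 6); …
back out the common scale on t: t on [0, 1/2); log(t) on [1/2, 2); t + 3 on [2, 3); …
summing 4 kernel integrals split by 1, 16, 36 yields ℳ[f](s)
the [0, 1) slice contributes ∫ t/2·t^(s-1) dt
the [1, 16) slice contributes ∫ sqrt(t)*log(sqrt(t)/2)·t^(s-1) dt
∫ sqrt(t)*(sqrt(t)/2 + 3)·t^(s-1) over [16, 36)
∫ 4*sqrt(2)/t**(3/4)·t^(s-1) over [36, ∞)

on [0, 1): t/2
on [1, 16): sqrt(t)*log(sqrt(t)/2)
on [16, 36): sqrt(t)*(sqrt(t)/2 + 3)
on [36, oo): 4*sqrt(2)/t**(3/4)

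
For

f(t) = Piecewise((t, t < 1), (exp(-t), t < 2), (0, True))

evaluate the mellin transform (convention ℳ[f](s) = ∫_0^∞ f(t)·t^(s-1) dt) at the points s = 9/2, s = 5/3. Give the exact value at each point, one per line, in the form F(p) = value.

the 2 pieces separated at 1 each add one integral
for t in [0, 1): the term is ∫ t·t^(s-1)
on [1, 2): add ∫ exp(-t)·t^(s-1) dt

F(9/2) = (-9262*sqrt(2) + (-1155*sqrt(pi)*erfc(sqrt(2)) + 32 + 1155*sqrt(pi)*erfc(1))*exp(2) + 4642*E)*exp(-2)/176
F(5/3) = -uppergamma(5/3, 2) + 3/8 + uppergamma(5/3, 1)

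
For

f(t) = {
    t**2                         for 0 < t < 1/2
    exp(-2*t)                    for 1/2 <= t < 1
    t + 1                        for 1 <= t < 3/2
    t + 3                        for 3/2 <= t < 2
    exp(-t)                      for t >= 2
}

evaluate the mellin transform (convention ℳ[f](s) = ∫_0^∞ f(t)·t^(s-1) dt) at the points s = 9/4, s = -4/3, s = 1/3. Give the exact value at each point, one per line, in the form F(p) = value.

breakpoints 1/2, 1, 3/2, 2: one integral from each of the 5 segments
between 0 and 1/2 the integrand is t**2·t^(s-1)
segment [1/2, 1) carries exp(-2*t); integrate it
segment 1 to 3/2 holds (t + 1); add its integral
the [3/2, 2) slice contributes ∫ (t + 3)·t^(s-1) dt
over [2, ∞), the kernel integral of exp(-t) enters the sum

F(9/4) = 2**(3/4)*(-15912*3**(1/4) - 5984*2**(1/4) - 1989*uppergamma(9/4, 2) + 117 + 1989*uppergamma(9/4, 1) + 7956*2**(1/4)*uppergamma(9/4, 2) + 62016*sqrt(2))/15912
F(-4/3) = 2**(1/3)*(-99*2**(1/3) - 96*uppergamma(-4/3, 2) + 24*2**(2/3)*uppergamma(-4/3, 2) + 96*uppergamma(-4/3, 1) + 16*3**(2/3) + 36 + 90*2**(2/3))/48
F(1/3) = 2**(2/3)*(-168*3**(1/3) - 105*2**(1/3) - 28*uppergamma(1/3, 2) + 28*2**(1/3)*uppergamma(1/3, 2) + 3 + 28*uppergamma(1/3, 1) + 294*2**(2/3))/56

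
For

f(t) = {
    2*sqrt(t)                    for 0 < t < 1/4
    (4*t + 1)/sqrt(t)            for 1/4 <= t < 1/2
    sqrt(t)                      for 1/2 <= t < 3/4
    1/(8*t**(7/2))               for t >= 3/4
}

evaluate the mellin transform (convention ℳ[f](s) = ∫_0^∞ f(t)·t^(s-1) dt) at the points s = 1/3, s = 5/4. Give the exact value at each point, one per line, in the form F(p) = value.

F(1/3) = 2**(1/3)*(-10773*2**(5/6) + 1699*3**(5/6) + 27702)/5130
F(5/4) = sqrt(2)*(-2754 + 953*3**(3/4) + 3726*2**(3/4))/6804

reversing the shared t-power: 2 on [0, 1/4); (4*t + 1)/t on [1/4, 1/2); 1 on [1/2, 3/4); …
remove the shared t-power first: 2*t on [0, 1/4); 4*t + 1 on [1/4, 1/2); t on [1/2, 3/4); …
back out the common scale on t: t on [0, 1/2); 2*t + 1 on [1/2, 1); t/2 on [1, 3/2); …
decompose at 1/4, 1/2, 3/4; ℳ[f](s) sums the 4 pieces' integrals
on [0, 1/4): add ∫ 2*sqrt(t)·t^(s-1) dt
for t in [1/4, 1/2): the term is ∫ (4*t + 1)/sqrt(t)·t^(s-1)
[1/2, 3/4) adds the kernel integral of sqrt(t)
segment [3/4, ∞) carries 1/(8*t**(7/2)); integrate it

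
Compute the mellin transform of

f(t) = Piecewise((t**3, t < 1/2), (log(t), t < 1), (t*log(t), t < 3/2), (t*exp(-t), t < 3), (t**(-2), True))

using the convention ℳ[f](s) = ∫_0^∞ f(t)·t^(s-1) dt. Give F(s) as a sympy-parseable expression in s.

reversing the shared t-power: t**2 on [0, 1/2); log(t)/t on [1/2, 1); log(t) on [1, 3/2); …
slice at 1/2, 1, 3/2, 3, transform all 5 pieces, and sum them
on [0, 1/2) integrate f = t**3 against the kernel
piece [1/2, 1): integrate log(t) against the kernel
the [1, 3/2) slice contributes ∫ t*log(t)·t^(s-1) dt
∫ over [3/2, 3) of t*exp(-t)·t^(s-1) joins the sum
for t in [3, ∞): the term is ∫ t**(-2)·t^(s-1)

(72*2**s*(s - 2)*(s + 1)**2*(s + 3)*(2*s - (s + 1)**2 + 1)*uppergamma(s + 1, 3/2) - 72*2**s*(s - 2)*(s + 1)**2*(s + 3)*(2*s - (s + 1)**2 + 1)*uppergamma(s + 1, 3) + 72*2**s*(s - 2)*(s + 1)**2*(s + 3) + 72*2**s*(s - 2)*(s + 3)*(2*s - (s + 1)**2 + 1) + 3**s*(s - 2)*(s + 1)*(s + 3)*(-108*log(2) + 108*log(3))*(2*s - (s + 1)**2 + 1) - 108*3**s*(s - 2)*(s + 3)*(2*s - (s + 1)**2 + 1) - 8*6**s*(s + 1)**2*(s + 3)*(2*s - (s + 1)**2 + 1) - 72*(s - 2)*(s + 1)**3*(s + 3)*log(2) - 72*(s - 2)*(s + 1)**2*(s + 3) + 72*(s - 2)*(s + 1)**2*(s + 3)*log(2) + 9*(s - 2)*(s + 1)**2*(2*s - (s + 1)**2 + 1))/(72*2**s*(s - 2)*(s + 1)**2*(s + 3)*(2*s - (s + 1)**2 + 1))
  -3 < Re(s) < 2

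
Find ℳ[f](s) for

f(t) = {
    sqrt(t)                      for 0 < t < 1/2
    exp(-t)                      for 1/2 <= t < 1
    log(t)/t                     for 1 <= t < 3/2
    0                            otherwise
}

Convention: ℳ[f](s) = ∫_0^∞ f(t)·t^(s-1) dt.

treat the 3 regions marked off by 1/2, 1 separately and sum
on [0, 1/2) integrate f = sqrt(t) against the kernel
segment 1/2 to 1 holds exp(-t); add its integral
over [1, 3/2), the kernel integral of log(t)/t enters the sum

(3*2**s*(2*s + 1)*(s**2 - 2*s + 1)*uppergamma(s, 1/2) - 3*2**s*(2*s + 1)*(s**2 - 2*s + 1)*uppergamma(s, 1) + 3*2**s*(2*s + 1) + 3**s*s*(2*s + 1)*(-2*log(2) + 2*log(3)) - 2*3**s*(2*s + 1) + 3**s*(2*s + 1)*(-2*log(3) + 2*log(2)) + 3*sqrt(2)*(s**2 - 2*s + 1))/(3*2**s*(2*s + 1)*(s**2 - 2*s + 1))
  Re(s) > -1/2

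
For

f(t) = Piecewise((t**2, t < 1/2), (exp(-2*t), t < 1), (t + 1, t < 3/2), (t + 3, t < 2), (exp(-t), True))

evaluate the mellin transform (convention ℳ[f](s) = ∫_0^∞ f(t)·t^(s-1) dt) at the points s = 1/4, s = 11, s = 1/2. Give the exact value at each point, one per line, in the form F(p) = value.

along the cuts 1/2, 1, 3/2, 2, ℳ[f](s) splits into 5 integrals
on [0, 1/2): add ∫ t**2·t^(s-1) dt
segment 1/2 to 1 holds exp(-2*t); add its integral
segment 1 to 3/2 holds (t + 1); add its integral
the [3/2, 2) slice contributes ∫ (t + 3)·t^(s-1) dt
between 2 and ∞ the integrand is exp(-t)·t^(s-1)

F(1/4) = 2**(3/4)*(-360*3**(1/4) - 216*2**(1/4) - 45*uppergamma(1/4, 2) + 45*2**(1/4)*uppergamma(1/4, 2) + 5 + 45*uppergamma(1/4, 1) + 612*sqrt(2))/90
F(11) = (1035541011*exp(2) + 5642265772*E + 31395128134656)*exp(-2)/1171456
F(1/2) = sqrt(2)*(-120*sqrt(3) - 80*sqrt(2) - 30*sqrt(pi)*erfc(sqrt(2)) + 30*sqrt(2)*sqrt(pi)*erfc(sqrt(2)) + 30*sqrt(pi)*erfc(1) + 443)/60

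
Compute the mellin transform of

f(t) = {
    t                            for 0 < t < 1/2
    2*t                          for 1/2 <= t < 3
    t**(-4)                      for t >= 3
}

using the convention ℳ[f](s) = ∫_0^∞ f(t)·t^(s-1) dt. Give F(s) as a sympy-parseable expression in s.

(970*6**s*s - 3890*6**s - 81*s + 324)/(162*2**s*(s**2 - 3*s - 4))
  -1 < Re(s) < 4

slice at 1/2, 3, transform all 3 pieces, and sum them
∫ t·t^(s-1) over [0, 1/2)
∫ 2*t·t^(s-1) over [1/2, 3)
on [3, ∞) integrate f = t**(-4) against the kernel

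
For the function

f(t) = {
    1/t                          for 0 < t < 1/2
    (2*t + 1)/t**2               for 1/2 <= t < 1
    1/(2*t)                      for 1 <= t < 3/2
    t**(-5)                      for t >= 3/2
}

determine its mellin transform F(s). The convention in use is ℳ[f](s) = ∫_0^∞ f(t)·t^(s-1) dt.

peel off the shared t-power: 1 on [0, 1/2); (2*t + 1)/t on [1/2, 1); 1/2 on [1, 3/2); …
reversing the shared t-power: t on [0, 1/2); 2*t + 1 on [1/2, 1); t/2 on [1, 3/2); …
slice at 1/2, 1, 3/2, transform all 4 pieces, and sum them
segment [0, 1/2) carries 1/t; integrate it
the [1/2, 1) slice contributes ∫ (2*t + 1)/t**2·t^(s-1) dt
piece [1, 3/2): integrate 1/(2*t) against the kernel
on [3/2, ∞): add ∫ t**(-5)·t^(s-1) dt

(1215*2**s*s**2 - 8019*2**s*s + 9720*2**s + 98*3**s*s**2 - 942*3**s*s + 1492*3**s - 2916*s**2 + 18468*s - 19440)/(486*2**s*(s**3 - 8*s**2 + 17*s - 10))
  1 < Re(s) < 5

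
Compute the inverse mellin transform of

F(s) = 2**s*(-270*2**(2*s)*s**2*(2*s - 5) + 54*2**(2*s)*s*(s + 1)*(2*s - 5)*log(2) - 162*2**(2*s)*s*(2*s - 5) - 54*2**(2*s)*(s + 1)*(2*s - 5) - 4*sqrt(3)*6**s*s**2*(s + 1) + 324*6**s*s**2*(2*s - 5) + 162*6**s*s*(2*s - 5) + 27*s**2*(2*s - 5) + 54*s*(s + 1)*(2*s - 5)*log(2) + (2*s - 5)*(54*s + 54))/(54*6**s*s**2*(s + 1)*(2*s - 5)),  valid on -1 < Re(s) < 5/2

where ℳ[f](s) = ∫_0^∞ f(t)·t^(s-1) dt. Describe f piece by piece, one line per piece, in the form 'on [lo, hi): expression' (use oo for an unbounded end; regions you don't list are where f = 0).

on [0, 1/3): 3*t/2
on [1/3, 4/3): log(3*t/2)
on [4/3, 2): 3*t/2 + 3
on [2, oo): 4*sqrt(6)/(27*t**(5/2))

undo the common scale on t: 3*t on [0, 1/6); log(3*t) on [1/6, 2/3); 3*t + 3 on [2/3, 1); …
back out the common scale on t: t on [0, 1/2); log(t) on [1/2, 2); t + 3 on [2, 3); …
split f at 1/3, 4/3, 2: ℳ[f](s) collects 4 kernel integrals
segment 0 to 1/3 holds 3*t/2; add its integral
between 1/3 and 4/3 the integrand is log(3*t/2)·t^(s-1)
piece [4/3, 2): integrate (3*t/2 + 3) against the kernel
on [2, ∞): add ∫ 4*sqrt(6)/(27*t**(5/2))·t^(s-1) dt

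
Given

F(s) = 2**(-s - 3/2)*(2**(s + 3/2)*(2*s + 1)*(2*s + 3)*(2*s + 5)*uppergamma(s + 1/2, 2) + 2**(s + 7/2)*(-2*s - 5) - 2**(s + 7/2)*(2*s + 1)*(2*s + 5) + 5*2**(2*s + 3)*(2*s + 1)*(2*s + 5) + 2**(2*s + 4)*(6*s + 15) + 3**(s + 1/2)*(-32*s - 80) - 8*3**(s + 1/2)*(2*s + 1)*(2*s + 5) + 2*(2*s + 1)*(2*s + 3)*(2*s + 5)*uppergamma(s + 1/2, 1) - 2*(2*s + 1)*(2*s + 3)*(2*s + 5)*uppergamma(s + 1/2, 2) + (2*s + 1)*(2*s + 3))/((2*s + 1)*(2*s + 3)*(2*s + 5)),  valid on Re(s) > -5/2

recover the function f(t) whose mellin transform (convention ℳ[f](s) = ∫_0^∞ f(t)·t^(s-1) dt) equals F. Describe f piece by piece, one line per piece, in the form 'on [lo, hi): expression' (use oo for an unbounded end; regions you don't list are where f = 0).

on [0, 1/2): t**(5/2)
on [1/2, 1): sqrt(t)*exp(-2*t)
on [1, 3/2): sqrt(t)*(t + 1)
on [3/2, 2): sqrt(t)*(t + 3)
on [2, oo): sqrt(t)*exp(-t)

back out the shared t-power: t**2 on [0, 1/2); exp(-2*t) on [1/2, 1); t + 1 on [1, 3/2); …
f breaks at 1/2, 1, 3/2, 2 into 5 integrals to sum
segment [0, 1/2) carries t**(5/2); integrate it
on [1/2, 1) integrate f = sqrt(t)*exp(-2*t) against the kernel
segment [1, 3/2) carries sqrt(t)*(t + 1); integrate it
between 3/2 and 2 the integrand is sqrt(t)*(t + 3)·t^(s-1)
between 2 and ∞ the integrand is sqrt(t)*exp(-t)·t^(s-1)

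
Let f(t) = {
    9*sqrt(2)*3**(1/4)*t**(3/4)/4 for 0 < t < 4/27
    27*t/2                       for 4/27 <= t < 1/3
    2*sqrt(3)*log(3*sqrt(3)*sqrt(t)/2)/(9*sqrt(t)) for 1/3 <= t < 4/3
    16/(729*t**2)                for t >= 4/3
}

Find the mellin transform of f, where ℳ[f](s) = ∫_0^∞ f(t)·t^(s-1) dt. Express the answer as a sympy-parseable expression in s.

reversing the common scale on t: 3*sqrt(6)*t**(3/4)/4 on [0, 4/9); 9*t/2 on [4/9, 1); 2*log(3*sqrt(t)/2)/(3*sqrt(t)) on [1, 4); …
back out the power substitution: 3*sqrt(6)*t**(3/2)/4 on [0, 2/3); 9*t**2/2 on [2/3, 1); 2*log(3*t/2)/(3*t) on [1, 2); …
back out the common scale on t: t**(3/2) on [0, 1); 2*t**2 on [1, 3/2); log(t)/t on [3/2, 3); …
slice at 4/27, 1/3, 4/3, transform all 4 pieces, and sum them
∫ 9*sqrt(2)*3**(1/4)*t**(3/4)/4·t^(s-1) over [0, 4/27)
for t in [4/27, 1/3): the term is ∫ 27*t/2·t^(s-1)
over [1/3, 4/3), the kernel integral of 2*sqrt(3)*log(3*sqrt(3)*sqrt(t)/2)/(9*sqrt(t)) enters the sum
on [4/3, ∞) integrate f = 16/(729*t**2) against the kernel

(324*2**(2*s)*(2*s - 4)*(2*s + 2)*(4*s**2 - 4*s + 1) - 324*2**(2*s)*(2*s - 4)*(4*s + 3)*(4*s**2 - 4*s + 1) - 216*3**(2*s)*s*(2*s - 4)*(2*s + 2)*(4*s + 3)*log(3) + 216*3**(2*s)*s*(2*s - 4)*(2*s + 2)*(4*s + 3)*log(2) - 108*3**(2*s)*(2*s - 4)*(2*s + 2)*(4*s + 3)*log(2) + 108*3**(2*s)*(2*s - 4)*(2*s + 2)*(4*s + 3) + 108*3**(2*s)*(2*s - 4)*(2*s + 2)*(4*s + 3)*log(3) + 729*3**(2*s)*(2*s - 4)*(4*s + 3)*(4*s**2 - 4*s + 1) + 108*6**(2*s)*s*(2*s - 4)*(2*s + 2)*(4*s + 3)*log(3) - 54*6**(2*s)*(2*s - 4)*(2*s + 2)*(4*s + 3)*log(3) - 54*6**(2*s)*(2*s - 4)*(2*s + 2)*(4*s + 3) - 2*6**(2*s)*(2*s + 2)*(4*s + 3)*(4*s**2 - 4*s + 1))/(81*3**(3*s)*(2*s - 4)*(2*s + 2)*(4*s + 3)*(4*s**2 - 4*s + 1))
  -3/4 < Re(s) < 2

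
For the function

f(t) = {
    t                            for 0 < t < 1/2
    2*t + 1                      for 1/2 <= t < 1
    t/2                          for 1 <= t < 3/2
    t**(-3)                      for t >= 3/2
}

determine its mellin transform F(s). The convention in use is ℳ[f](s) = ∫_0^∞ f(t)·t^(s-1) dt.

(270*2**s*s**2 - 702*2**s*s - 324*2**s + 49*3**s*s**2 - 275*3**s*s - 162*s**2 + 378*s + 324)/(108*2**s*s*(s**2 - 2*s - 3))
  -1 < Re(s) < 3

the 4 pieces separated at 1/2, 1, 3/2 each add one integral
between 0 and 1/2 the integrand is t·t^(s-1)
piece [1/2, 1): integrate (2*t + 1) against the kernel
∫ over [1, 3/2) of t/2·t^(s-1) joins the sum
for t in [3/2, ∞): the term is ∫ t**(-3)·t^(s-1)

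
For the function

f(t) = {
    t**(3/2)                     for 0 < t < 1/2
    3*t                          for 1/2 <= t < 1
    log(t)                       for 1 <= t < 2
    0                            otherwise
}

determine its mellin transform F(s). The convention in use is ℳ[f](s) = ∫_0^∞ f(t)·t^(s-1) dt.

(-2*2**(2*s)*(s + 1)*(2*s + 3) + 6*2**s*s**2*(2*s + 3) + 2*2**s*(s + 1)*(2*s + 3) + 4**s*s*(s + 1)*(2*s + 3)*log(4) + sqrt(2)*s**2*(s + 1) - 3*s**2*(2*s + 3))/(2*2**s*s**2*(s + 1)*(2*s + 3))
  Re(s) > -3/2

along the cuts 1/2, 1, ℳ[f](s) splits into 3 integrals
over [0, 1/2), the kernel integral of t**(3/2) enters the sum
∫ over [1/2, 1) of 3*t·t^(s-1) joins the sum
on [1, 2) integrate f = log(t) against the kernel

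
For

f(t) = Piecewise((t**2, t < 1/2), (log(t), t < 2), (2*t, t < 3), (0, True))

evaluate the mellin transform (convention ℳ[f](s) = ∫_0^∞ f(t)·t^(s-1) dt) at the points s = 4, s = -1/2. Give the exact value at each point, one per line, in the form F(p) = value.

along the cuts 1/2, 2, ℳ[f](s) splits into 3 integrals
over [0, 1/2), the kernel integral of t**2 enters the sum
segment 1/2 to 2 holds log(t); add its integral
[2, 3) adds the kernel integral of 2*t

F(4) = 257*log(2)/64 + 320281/3840
F(-1/2) = sqrt(2)*(-18*log(2) - 11 + 12*sqrt(6))/6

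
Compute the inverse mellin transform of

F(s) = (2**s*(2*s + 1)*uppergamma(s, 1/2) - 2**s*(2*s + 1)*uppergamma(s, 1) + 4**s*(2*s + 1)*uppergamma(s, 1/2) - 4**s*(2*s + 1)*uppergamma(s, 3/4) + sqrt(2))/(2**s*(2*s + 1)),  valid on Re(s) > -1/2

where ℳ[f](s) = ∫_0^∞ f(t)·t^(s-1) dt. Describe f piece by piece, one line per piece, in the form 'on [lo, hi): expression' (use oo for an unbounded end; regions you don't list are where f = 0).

on [0, 1/2): sqrt(t)
on [1/2, 1): exp(-t)
on [1, 3/2): exp(-t/2)

decompose at 1/2, 1; ℳ[f](s) sums the 3 pieces' integrals
piece [0, 1/2): integrate sqrt(t) against the kernel
piece [1/2, 1): integrate exp(-t) against the kernel
piece [1, 3/2): integrate exp(-t/2) against the kernel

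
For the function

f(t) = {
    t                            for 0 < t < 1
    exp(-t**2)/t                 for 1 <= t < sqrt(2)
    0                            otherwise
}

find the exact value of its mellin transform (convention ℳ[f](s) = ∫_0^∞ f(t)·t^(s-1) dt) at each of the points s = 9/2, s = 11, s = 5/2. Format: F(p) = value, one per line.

F(9/2) = -uppergamma(7/4, 2)/2 + 2/11 + uppergamma(7/4, 1)/2
F(11) = (-1008 + exp(2) + 390*E)*exp(-2)/12
F(5/2) = -uppergamma(3/4, 2)/2 + uppergamma(3/4, 1)/2 + 2/7

undo the shared t-power: 1 on [0, 1); exp(-t**2)/t**2 on [1, sqrt(2))
the power substitution comes off first: 1 on [0, 1); exp(-t)/t on [1, 2)
invert the shared t-power to get t on [0, 1); exp(-t) on [1, 2)
the 2 pieces separated at 1 each add one integral
segment 0 to 1 holds t; add its integral
the [1, sqrt(2)) slice contributes ∫ exp(-t**2)/t·t^(s-1) dt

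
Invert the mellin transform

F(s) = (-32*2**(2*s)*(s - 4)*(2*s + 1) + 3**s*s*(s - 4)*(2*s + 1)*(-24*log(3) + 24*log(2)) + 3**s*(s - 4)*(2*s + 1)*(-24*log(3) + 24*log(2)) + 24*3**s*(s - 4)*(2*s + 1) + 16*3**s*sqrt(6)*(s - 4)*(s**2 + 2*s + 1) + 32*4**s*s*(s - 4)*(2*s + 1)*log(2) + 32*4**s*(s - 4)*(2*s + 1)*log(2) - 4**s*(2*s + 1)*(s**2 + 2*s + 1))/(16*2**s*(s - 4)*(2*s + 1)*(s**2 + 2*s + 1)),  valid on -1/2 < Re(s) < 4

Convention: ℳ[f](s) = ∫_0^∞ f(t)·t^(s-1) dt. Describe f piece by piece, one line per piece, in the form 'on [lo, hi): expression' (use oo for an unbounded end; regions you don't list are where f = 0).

on [0, 3/2): sqrt(t)
on [3/2, 2): t*log(t)
on [2, oo): t**(-4)

decompose at 3/2, 2; ℳ[f](s) sums the 3 pieces' integrals
on [0, 3/2) integrate f = sqrt(t) against the kernel
between 3/2 and 2 the integrand is t*log(t)·t^(s-1)
between 2 and ∞ the integrand is t**(-4)·t^(s-1)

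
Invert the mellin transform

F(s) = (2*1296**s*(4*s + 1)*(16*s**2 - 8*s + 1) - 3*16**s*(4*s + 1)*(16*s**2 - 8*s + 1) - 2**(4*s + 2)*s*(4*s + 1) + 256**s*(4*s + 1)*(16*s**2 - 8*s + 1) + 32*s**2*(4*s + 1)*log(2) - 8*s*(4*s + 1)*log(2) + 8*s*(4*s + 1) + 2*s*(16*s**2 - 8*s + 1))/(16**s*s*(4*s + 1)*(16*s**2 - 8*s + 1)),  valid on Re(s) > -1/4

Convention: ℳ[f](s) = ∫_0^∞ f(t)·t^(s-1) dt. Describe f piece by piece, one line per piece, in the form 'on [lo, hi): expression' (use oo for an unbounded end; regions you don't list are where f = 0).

back out the power substitution: sqrt(t) on [0, 1/4); log(sqrt(t))/sqrt(t) on [1/4, 1); 3 on [1, 4); …
peel off the power substitution: t on [0, 1/2); log(t)/t on [1/2, 1); 3 on [1, 2); …
split f at 1/16, 1, 16: ℳ[f](s) collects 4 kernel integrals
segment 0 to 1/16 holds t**(1/4); add its integral
on [1/16, 1): add ∫ log(t**(1/4))/t**(1/4)·t^(s-1) dt
the [1, 16) slice contributes ∫ 3·t^(s-1) dt
on [16, 81): add ∫ 2·t^(s-1) dt

on [0, 1/16): t**(1/4)
on [1/16, 1): log(t**(1/4))/t**(1/4)
on [1, 16): 3
on [16, 81): 2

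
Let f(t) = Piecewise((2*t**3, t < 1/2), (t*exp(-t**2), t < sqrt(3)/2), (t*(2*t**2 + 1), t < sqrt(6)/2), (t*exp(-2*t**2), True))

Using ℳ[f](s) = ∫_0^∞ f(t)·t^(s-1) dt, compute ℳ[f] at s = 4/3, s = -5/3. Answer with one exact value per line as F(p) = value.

F(4/3) = 2**(2/3)*(-423*3**(1/6) - 364*2**(1/3)*uppergamma(7/6, 3/4) + 182*2**(1/6)*uppergamma(7/6, 3) + 21 + 364*2**(1/3)*uppergamma(7/6, 1/4) + 1224*6**(1/6))/1456
F(-5/3) = -uppergamma(-1/3, 3/4)/2 + 2**(1/3)*uppergamma(-1/3, 3)/2 + 6**(2/3)/8 + 3*2**(2/3)/8 + uppergamma(-1/3, 1/4)/2 + 18**(1/3)/4

remove the power substitution first: 2*t**(3/2) on [0, 1/4); sqrt(t)*exp(-t) on [1/4, 3/4); sqrt(t)*(2*t + 1) on [3/4, 3/2); …
reversing the shared t-power: 2*t on [0, 1/4); exp(-t) on [1/4, 3/4); 2*t + 1 on [3/4, 3/2); …
the common scale on t comes off first: t on [0, 1/2); exp(-t/2) on [1/2, 3/2); t + 1 on [3/2, 3); …
split f at 1/2, sqrt(3)/2, sqrt(6)/2: ℳ[f](s) collects 4 kernel integrals
segment 0 to 1/2 holds 2*t**3; add its integral
between 1/2 and sqrt(3)/2 the integrand is t*exp(-t**2)·t^(s-1)
on [sqrt(3)/2, sqrt(6)/2) integrate f = t*(2*t**2 + 1) against the kernel
for t in [sqrt(6)/2, ∞): the term is ∫ t*exp(-2*t**2)·t^(s-1)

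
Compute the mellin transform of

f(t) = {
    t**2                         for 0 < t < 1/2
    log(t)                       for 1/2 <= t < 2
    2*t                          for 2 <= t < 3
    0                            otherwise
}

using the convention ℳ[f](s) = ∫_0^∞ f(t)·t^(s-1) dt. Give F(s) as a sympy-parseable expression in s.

split f at 1/2, 2: ℳ[f](s) collects 3 kernel integrals
on [0, 1/2): add ∫ t**2·t^(s-1) dt
the [1/2, 2) slice contributes ∫ log(t)·t^(s-1) dt
segment [2, 3) carries 2*t; integrate it

(-16*2**(2*s)*s**2*(s + 2) + 4*2**(2*s)*s*(s + 1)*(s + 2)*log(2) - 4*2**(2*s)*(s + 1)*(s + 2) + 24*6**s*s**2*(s + 2) + s**2*(s + 1) + 4*s*(s + 1)*(s + 2)*log(2) + 4*(s + 1)*(s + 2))/(4*2**s*s**2*(s + 1)*(s + 2))
  Re(s) > -2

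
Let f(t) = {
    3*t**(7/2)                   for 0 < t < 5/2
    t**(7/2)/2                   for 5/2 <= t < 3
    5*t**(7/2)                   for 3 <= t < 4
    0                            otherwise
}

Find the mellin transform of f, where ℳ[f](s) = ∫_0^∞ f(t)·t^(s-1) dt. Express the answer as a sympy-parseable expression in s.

treat the 3 regions marked off by 5/2, 3 separately and sum
segment [0, 5/2) carries 3*t**(7/2); integrate it
over [5/2, 3), the kernel integral of t**(7/2)/2 enters the sum
on [3, 4) integrate f = 5*t**(7/2) against the kernel

(-9*3**(s + 7/2) + 10*4**(s + 7/2) + 5*(5/2)**(s + 7/2))/(2*s + 7)
  Re(s) > -7/2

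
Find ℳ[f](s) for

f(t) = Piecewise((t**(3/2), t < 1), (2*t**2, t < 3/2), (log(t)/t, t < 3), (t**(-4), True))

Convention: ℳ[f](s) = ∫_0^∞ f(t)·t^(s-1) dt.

breakpoints 1, 3/2, 3: one integral from each of the 4 segments
segment 0 to 1 holds t**(3/2); add its integral
piece [1, 3/2): integrate 2*t**2 against the kernel
for t in [3/2, 3): the term is ∫ log(t)/t·t^(s-1)
piece [3, ∞): integrate t**(-4) against the kernel

(324*2**s*(s - 4)*(s + 2)*(s**2 - 2*s + 1) - 324*2**s*(s - 4)*(2*s + 3)*(s**2 - 2*s + 1) - 108*3**s*s*(s - 4)*(s + 2)*(2*s + 3)*log(3) + 108*3**s*s*(s - 4)*(s + 2)*(2*s + 3)*log(2) - 108*3**s*(s - 4)*(s + 2)*(2*s + 3)*log(2) + 108*3**s*(s - 4)*(s + 2)*(2*s + 3) + 108*3**s*(s - 4)*(s + 2)*(2*s + 3)*log(3) + 729*3**s*(s - 4)*(2*s + 3)*(s**2 - 2*s + 1) + 54*6**s*s*(s - 4)*(s + 2)*(2*s + 3)*log(3) - 54*6**s*(s - 4)*(s + 2)*(2*s + 3)*log(3) - 54*6**s*(s - 4)*(s + 2)*(2*s + 3) - 2*6**s*(s + 2)*(2*s + 3)*(s**2 - 2*s + 1))/(162*2**s*(s - 4)*(s + 2)*(2*s + 3)*(s**2 - 2*s + 1))
  -3/2 < Re(s) < 4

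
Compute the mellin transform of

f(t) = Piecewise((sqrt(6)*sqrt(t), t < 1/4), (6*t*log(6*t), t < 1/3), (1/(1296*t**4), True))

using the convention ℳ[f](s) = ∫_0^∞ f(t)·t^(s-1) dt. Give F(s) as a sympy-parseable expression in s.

(32*2**(2*s)*s*(s - 4)*(2*s + 1)*log(2) - 32*2**(2*s)*(s - 4)*(2*s + 1) + 32*2**(2*s)*(s - 4)*(2*s + 1)*log(2) + 3**s*s*(s - 4)*(2*s + 1)*(-24*log(3) + 24*log(2)) + 3**s*(s - 4)*(2*s + 1)*(-24*log(3) + 24*log(2)) + 24*3**s*(s - 4)*(2*s + 1) + 16*3**s*sqrt(6)*(s - 4)*(s**2 + 2*s + 1) - 4**s*(2*s + 1)*(s**2 + 2*s + 1))/(16*12**s*(s - 4)*(2*s + 1)*(s**2 + 2*s + 1))
  -1/2 < Re(s) < 4

remove the common scale on t first: sqrt(3)*sqrt(t) on [0, 1/2); 3*t*log(3*t) on [1/2, 2/3); 1/(81*t**4) on [2/3, ∞)
peel off the common scale on t: sqrt(t) on [0, 3/2); t*log(t) on [3/2, 2); t**(-4) on [2, ∞)
decompose at 1/4, 1/3; ℳ[f](s) sums the 3 pieces' integrals
on [0, 1/4) integrate f = sqrt(6)*sqrt(t) against the kernel
over [1/4, 1/3), the kernel integral of 6*t*log(6*t) enters the sum
over [1/3, ∞), the kernel integral of 1/(1296*t**4) enters the sum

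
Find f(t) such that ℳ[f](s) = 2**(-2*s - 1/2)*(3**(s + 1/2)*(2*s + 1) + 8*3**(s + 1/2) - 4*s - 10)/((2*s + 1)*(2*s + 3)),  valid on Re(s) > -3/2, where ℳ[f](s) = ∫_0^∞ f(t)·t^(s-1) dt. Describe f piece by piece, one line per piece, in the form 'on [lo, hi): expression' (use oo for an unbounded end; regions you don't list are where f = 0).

on [0, 1/4): 2*sqrt(2)*t**(3/2)
on [1/4, 3/4): sqrt(2)*sqrt(t)*(2 - 2*t)

undo the common scale on t: t**(3/2) on [0, 1/2); sqrt(t)*(2 - t) on [1/2, 3/2)
reversing the shared t-power: t on [0, 1/2); 2 - t on [1/2, 3/2)
summing 2 kernel integrals split by 1/4 yields ℳ[f](s)
∫ 2*sqrt(2)*t**(3/2)·t^(s-1) over [0, 1/4)
∫ over [1/4, 3/4) of sqrt(2)*sqrt(t)*(2 - 2*t)·t^(s-1) joins the sum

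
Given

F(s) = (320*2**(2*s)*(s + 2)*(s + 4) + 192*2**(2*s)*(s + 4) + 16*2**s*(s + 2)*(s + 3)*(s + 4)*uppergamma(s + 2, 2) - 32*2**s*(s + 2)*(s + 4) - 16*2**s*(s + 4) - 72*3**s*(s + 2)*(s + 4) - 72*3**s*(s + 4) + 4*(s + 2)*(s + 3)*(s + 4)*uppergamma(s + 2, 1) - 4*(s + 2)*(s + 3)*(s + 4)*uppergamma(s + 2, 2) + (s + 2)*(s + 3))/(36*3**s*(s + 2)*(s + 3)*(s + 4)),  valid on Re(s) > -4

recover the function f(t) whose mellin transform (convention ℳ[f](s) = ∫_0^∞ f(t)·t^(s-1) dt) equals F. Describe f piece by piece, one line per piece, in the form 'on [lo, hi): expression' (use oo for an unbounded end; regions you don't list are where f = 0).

reversing the shared t-power: 9*t**2/4 on [0, 1/3); exp(-3*t) on [1/3, 2/3); 3*t/2 + 1 on [2/3, 1); …
reversing the common scale on t: t**2 on [0, 1/2); exp(-2*t) on [1/2, 1); t + 1 on [1, 3/2); …
along the cuts 1/3, 2/3, 1, 4/3, ℳ[f](s) splits into 5 integrals
over [0, 1/3), the kernel integral of 9*t**4/4 enters the sum
on [1/3, 2/3): add ∫ t**2*exp(-3*t)·t^(s-1) dt
piece [2/3, 1): integrate t**2*(3*t/2 + 1) against the kernel
on [1, 4/3): add ∫ t**2*(3*t/2 + 3)·t^(s-1) dt
segment 4/3 to ∞ holds t**2*exp(-3*t/2); add its integral

on [0, 1/3): 9*t**4/4
on [1/3, 2/3): t**2*exp(-3*t)
on [2/3, 1): t**2*(3*t/2 + 1)
on [1, 4/3): t**2*(3*t/2 + 3)
on [4/3, oo): t**2*exp(-3*t/2)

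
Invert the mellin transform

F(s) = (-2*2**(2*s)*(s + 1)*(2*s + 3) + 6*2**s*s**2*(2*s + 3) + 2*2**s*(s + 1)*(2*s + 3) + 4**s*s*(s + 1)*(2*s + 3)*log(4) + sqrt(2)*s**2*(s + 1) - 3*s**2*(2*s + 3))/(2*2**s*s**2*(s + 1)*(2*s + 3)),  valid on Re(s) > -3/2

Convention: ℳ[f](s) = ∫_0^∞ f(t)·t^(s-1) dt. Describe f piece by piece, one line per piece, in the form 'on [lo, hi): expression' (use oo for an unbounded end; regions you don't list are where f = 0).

along the cuts 1/2, 1, ℳ[f](s) splits into 3 integrals
∫ over [0, 1/2) of t**(3/2)·t^(s-1) joins the sum
for t in [1/2, 1): the term is ∫ 3*t·t^(s-1)
on [1, 2): add ∫ log(t)·t^(s-1) dt

on [0, 1/2): t**(3/2)
on [1/2, 1): 3*t
on [1, 2): log(t)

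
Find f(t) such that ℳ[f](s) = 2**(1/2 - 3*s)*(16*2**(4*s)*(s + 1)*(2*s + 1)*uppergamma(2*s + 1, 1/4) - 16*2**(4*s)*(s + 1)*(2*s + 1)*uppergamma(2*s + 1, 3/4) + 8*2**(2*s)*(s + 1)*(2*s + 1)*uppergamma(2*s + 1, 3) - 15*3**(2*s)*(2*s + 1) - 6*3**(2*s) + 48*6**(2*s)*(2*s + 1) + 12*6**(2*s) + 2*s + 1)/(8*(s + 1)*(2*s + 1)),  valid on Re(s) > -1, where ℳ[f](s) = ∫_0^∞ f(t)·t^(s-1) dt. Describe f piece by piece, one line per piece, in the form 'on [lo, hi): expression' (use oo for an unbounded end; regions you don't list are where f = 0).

peel off the shared t-power: sqrt(2)*sqrt(t) on [0, 1/8); exp(-sqrt(2)*sqrt(t)/2) on [1/8, 9/8); sqrt(2)*sqrt(t) + 1 on [9/8, 9/2); …
peel off the common scale on t: sqrt(t) on [0, 1/4); exp(-sqrt(t)/2) on [1/4, 9/4); sqrt(t) + 1 on [9/4, 9); …
invert the power substitution to get t on [0, 1/2); exp(-t/2) on [1/2, 3/2); t + 1 on [3/2, 3); …
breakpoints 1/8, 9/8, 9/2: one integral from each of the 4 segments
on [0, 1/8) integrate f = sqrt(2)*t against the kernel
on [1/8, 9/8): add ∫ sqrt(t)*exp(-sqrt(2)*sqrt(t)/2)·t^(s-1) dt
over [9/8, 9/2), the kernel integral of sqrt(t)*(sqrt(2)*sqrt(t) + 1) enters the sum
on [9/2, ∞) integrate f = sqrt(t)*exp(-sqrt(2)*sqrt(t)) against the kernel

on [0, 1/8): sqrt(2)*t
on [1/8, 9/8): sqrt(t)*exp(-sqrt(2)*sqrt(t)/2)
on [9/8, 9/2): sqrt(t)*(sqrt(2)*sqrt(t) + 1)
on [9/2, oo): sqrt(t)*exp(-sqrt(2)*sqrt(t))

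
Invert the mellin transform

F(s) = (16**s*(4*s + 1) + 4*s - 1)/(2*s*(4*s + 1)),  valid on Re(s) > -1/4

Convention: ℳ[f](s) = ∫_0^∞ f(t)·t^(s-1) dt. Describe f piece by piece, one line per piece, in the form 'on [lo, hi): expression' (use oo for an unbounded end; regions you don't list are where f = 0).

invert the power substitution to get sqrt(t) on [0, 1); 1/2 on [1, 4)
strip the power substitution: t on [0, 1); 1/2 on [1, 2)
decompose at 1; ℳ[f](s) sums the 2 pieces' integrals
piece [0, 1): integrate t**(1/4) against the kernel
segment 1 to 16 holds 1/2; add its integral

on [0, 1): t**(1/4)
on [1, 16): 1/2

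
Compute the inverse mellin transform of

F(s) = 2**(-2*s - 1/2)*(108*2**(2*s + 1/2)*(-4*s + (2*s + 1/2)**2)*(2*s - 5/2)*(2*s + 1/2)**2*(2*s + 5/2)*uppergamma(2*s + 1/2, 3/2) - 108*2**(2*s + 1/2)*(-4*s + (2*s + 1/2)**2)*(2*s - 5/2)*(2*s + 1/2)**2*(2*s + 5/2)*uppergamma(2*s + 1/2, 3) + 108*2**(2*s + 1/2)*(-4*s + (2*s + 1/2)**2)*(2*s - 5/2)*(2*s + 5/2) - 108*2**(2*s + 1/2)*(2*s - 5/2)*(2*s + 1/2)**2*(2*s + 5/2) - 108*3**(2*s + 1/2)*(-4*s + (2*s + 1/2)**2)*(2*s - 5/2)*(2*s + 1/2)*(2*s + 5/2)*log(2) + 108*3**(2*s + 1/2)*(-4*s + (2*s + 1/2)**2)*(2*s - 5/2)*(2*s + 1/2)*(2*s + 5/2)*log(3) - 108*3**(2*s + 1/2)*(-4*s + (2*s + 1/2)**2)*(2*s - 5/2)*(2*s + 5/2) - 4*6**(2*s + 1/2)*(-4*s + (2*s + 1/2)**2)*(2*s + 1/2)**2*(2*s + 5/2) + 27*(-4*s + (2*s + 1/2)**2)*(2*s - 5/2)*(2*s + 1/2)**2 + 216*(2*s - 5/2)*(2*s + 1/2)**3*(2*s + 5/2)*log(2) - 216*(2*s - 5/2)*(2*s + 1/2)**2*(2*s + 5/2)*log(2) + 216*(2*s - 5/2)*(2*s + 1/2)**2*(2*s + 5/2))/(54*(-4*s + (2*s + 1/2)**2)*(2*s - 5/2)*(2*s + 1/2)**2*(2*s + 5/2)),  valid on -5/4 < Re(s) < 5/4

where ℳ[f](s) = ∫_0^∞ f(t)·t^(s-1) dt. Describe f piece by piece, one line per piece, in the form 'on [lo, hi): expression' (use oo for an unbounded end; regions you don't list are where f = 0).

on [0, 1/4): t**(5/4)
on [1/4, 1): log(sqrt(t))/t**(1/4)
on [1, 9/4): t**(1/4)*log(sqrt(t))
on [9/4, 9): t**(1/4)*exp(-sqrt(t))
on [9, oo): t**(-5/4)

reversing the power substitution: t**(5/2) on [0, 1/2); log(t)/sqrt(t) on [1/2, 1); sqrt(t)*log(t) on [1, 3/2); …
remove the shared t-power first: t**2 on [0, 1/2); log(t)/t on [1/2, 1); log(t) on [1, 3/2); …
the 5 pieces separated at 1/4, 1, 9/4, 9 each add one integral
on [0, 1/4) integrate f = t**(5/4) against the kernel
piece [1/4, 1): integrate log(sqrt(t))/t**(1/4) against the kernel
piece [1, 9/4): integrate t**(1/4)*log(sqrt(t)) against the kernel
∫ t**(1/4)*exp(-sqrt(t))·t^(s-1) over [9/4, 9)
∫ t**(-5/4)·t^(s-1) over [9, ∞)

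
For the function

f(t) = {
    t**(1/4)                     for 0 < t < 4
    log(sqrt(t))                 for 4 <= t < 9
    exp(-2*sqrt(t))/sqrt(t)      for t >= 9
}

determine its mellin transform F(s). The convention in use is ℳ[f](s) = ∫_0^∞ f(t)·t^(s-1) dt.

(-4*144**s*s**2*log(2) + 4*144**s*sqrt(2)*s**2 - 144**s*s*log(4)/2 + 2*144**s*s + 144**s/2 + 4*324**s*s**2*log(3) - 2*324**s*s + 324**s*s*log(3) - 324**s/2 + 16*9**s*s**3*uppergamma(2*s - 1, 6) + 4*9**s*s**2*uppergamma(2*s - 1, 6))/(36**s*s**2*(4*s + 1))
  Re(s) > -1/4

the power substitution comes off first: sqrt(t) on [0, 2); log(t) on [2, 3); exp(-2*t)/t on [3, ∞)
reversing the shared t-power: t**(3/2) on [0, 2); t*log(t) on [2, 3); exp(-2*t) on [3, ∞)
treat the 3 regions marked off by 4, 9 separately and sum
[0, 4) adds the kernel integral of t**(1/4)
segment [4, 9) carries log(sqrt(t)); integrate it
the [9, ∞) slice contributes ∫ exp(-2*sqrt(t))/sqrt(t)·t^(s-1) dt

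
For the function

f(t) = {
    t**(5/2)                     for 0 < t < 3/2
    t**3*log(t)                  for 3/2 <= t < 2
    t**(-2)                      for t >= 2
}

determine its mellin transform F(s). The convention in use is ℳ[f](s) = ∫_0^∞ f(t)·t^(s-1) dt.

remove the shared t-power first: t**(3/2) on [0, 3/2); t**2*log(t) on [3/2, 2); t**(-3) on [2, ∞)
strip the shared t-power: sqrt(t) on [0, 3/2); t*log(t) on [3/2, 2); t**(-4) on [2, ∞)
f breaks at 3/2, 2 into 3 integrals to sum
segment 0 to 3/2 holds t**(5/2); add its integral
segment 3/2 to 2 holds t**3*log(t); add its integral
∫ t**(-2)·t^(s-1) over [2, ∞)

(-64*2**(2*s)*(s - 2)*(2*s + 5) - 2*2**(2*s)*(2*s + 5)*(2*s + (s + 2)**2 + 5) + 3**s*(s - 2)*(s + 2)*(2*s + 5)*(-27*log(3) + 27*log(2)) + 3**s*(s - 2)*(2*s + 5)*(-27*log(3) + 27*log(2)) + 27*3**s*(s - 2)*(2*s + 5) + 18*3**s*sqrt(6)*(s - 2)*(2*s + (s + 2)**2 + 5) + 64*4**s*(s - 2)*(s + 2)*(2*s + 5)*log(2) + 64*4**s*(s - 2)*(2*s + 5)*log(2))/(8*2**s*(s - 2)*(2*s + 5)*(2*s + (s + 2)**2 + 5))
  -5/2 < Re(s) < 2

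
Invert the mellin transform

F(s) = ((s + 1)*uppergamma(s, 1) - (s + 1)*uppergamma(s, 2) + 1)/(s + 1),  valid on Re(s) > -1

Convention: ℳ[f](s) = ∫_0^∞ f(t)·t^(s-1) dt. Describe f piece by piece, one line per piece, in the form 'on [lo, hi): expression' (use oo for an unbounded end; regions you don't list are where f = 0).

linearity at 1 turns ℳ[f](s) into 2 summed integrals
on [0, 1) integrate f = t against the kernel
between 1 and 2 the integrand is exp(-t)·t^(s-1)

on [0, 1): t
on [1, 2): exp(-t)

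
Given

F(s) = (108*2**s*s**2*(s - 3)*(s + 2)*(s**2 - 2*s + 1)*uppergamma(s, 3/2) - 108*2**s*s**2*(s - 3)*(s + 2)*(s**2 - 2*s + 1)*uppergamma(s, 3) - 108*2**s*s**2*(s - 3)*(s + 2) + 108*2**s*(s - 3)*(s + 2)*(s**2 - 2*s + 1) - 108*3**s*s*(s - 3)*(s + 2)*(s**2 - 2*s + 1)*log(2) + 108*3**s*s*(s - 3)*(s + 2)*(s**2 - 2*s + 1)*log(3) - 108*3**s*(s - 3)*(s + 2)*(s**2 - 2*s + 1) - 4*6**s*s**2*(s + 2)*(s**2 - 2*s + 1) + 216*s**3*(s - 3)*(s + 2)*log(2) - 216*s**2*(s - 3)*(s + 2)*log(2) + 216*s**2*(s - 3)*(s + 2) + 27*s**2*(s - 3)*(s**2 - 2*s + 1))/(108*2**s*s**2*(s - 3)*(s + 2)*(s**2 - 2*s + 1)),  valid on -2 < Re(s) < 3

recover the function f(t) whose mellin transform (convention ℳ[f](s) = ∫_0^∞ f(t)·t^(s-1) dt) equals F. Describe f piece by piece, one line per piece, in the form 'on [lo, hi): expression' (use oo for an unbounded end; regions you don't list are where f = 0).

treat the 5 regions marked off by 1/2, 1, 3/2, 3 separately and sum
over [0, 1/2), the kernel integral of t**2 enters the sum
[1/2, 1) adds the kernel integral of log(t)/t
over [1, 3/2), the kernel integral of log(t) enters the sum
∫ exp(-t)·t^(s-1) over [3/2, 3)
between 3 and ∞ the integrand is t**(-3)·t^(s-1)

on [0, 1/2): t**2
on [1/2, 1): log(t)/t
on [1, 3/2): log(t)
on [3/2, 3): exp(-t)
on [3, oo): t**(-3)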